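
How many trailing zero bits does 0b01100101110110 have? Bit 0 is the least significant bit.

0b01100101110110 = 1100101110110
Trailing zeros: 1, so the lowest set bit is bit 1 (value 2).

1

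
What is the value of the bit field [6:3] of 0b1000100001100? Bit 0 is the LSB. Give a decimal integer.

v = 1000100001100
Shift right by 3: 1000100001
Mask low 4 bits: 0001 = 1

1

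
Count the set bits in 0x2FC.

0x2FC = 1011111100
Count the 1s: 1 + 1 + 1 + 1 + 1 + 1 + 1 = 7

7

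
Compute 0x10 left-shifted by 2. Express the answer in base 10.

0x10 = 0010000
shift left by 2 → 1000000 = 64
(equivalently, 16 × 2^2 = 16 × 4)

64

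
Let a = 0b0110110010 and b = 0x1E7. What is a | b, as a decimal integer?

503

a = 110110010
0x1E7 = 111100111
 OR → 111110111 = 503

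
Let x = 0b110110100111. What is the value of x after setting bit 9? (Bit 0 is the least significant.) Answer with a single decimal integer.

x = 110110100111
bit 9 is currently 0; set it via x | (1 << 9) = x | 512
→ 111110100111 = 4007

4007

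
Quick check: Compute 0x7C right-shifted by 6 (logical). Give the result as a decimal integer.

1

0x7C = 1111100
shift right by 6 → 0000001 = 1
(equivalently, floor(124 / 64))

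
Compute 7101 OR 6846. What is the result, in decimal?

7101 = 1101110111101
6846 = 1101010111110
 OR → 1101110111111 = 7103

7103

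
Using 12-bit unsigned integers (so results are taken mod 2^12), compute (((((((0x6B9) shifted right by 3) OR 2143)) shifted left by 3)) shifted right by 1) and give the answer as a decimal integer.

0x6B9 = 011010111001
→ shifted right by 3 → 000011010111 = 215
2143 = 100001011111
→ OR → 100011011111 = 2271
→ shifted left by 3 (mod 2^12) → 011011111000 = 1784
→ shifted right by 1 → 001101111100 = 892

892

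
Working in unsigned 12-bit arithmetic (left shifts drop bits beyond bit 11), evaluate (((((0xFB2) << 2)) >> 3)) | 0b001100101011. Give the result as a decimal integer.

0xFB2 = 111110110010
→ << 2 (mod 2^12) → 111011001000 = 3784
→ >> 3 → 000111011001 = 473
0b001100101011 = 001100101011
→ | → 001111111011 = 1019

1019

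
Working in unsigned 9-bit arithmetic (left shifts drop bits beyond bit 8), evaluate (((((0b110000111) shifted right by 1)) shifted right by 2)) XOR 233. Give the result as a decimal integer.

0b110000111 = 110000111
→ shifted right by 1 → 011000011 = 195
→ shifted right by 2 → 000110000 = 48
233 = 011101001
→ XOR → 011011001 = 217

217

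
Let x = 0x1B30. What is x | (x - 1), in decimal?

x = 1101100110000 = 6960
x - 1 = 1101100101111
OR    = 1101100111111 = 6975
(x | (x - 1) sets all bits below the lowest set bit.)

6975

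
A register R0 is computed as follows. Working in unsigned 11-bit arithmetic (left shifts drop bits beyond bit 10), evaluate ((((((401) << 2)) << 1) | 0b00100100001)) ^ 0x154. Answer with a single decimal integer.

1277

401 = 00110010001
→ << 2 (mod 2^11) → 11001000100 = 1604
→ << 1 (mod 2^11) → 10010001000 = 1160
0b00100100001 = 00100100001
→ | → 10110101001 = 1449
0x154 = 00101010100
→ ^ → 10011111101 = 1277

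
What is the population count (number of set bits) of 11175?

9

11175 = 10101110100111
Count the 1s: 1 + 1 + 1 + 1 + 1 + 1 + 1 + 1 + 1 = 9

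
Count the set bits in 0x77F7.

13

0x77F7 = 111011111110111
Count the 1s: 1 + 1 + 1 + 1 + 1 + 1 + 1 + 1 + 1 + 1 + 1 + 1 + 1 = 13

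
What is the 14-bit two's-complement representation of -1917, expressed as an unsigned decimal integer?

14467

1917 in 14 bits: 00011101111101
Invert: 11100010000010
Add 1:  11100010000011 = 14467
(Check: 2^14 - 1917 = 16384 - 1917 = 14467.)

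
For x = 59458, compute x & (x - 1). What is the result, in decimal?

59456

x = 1110100001000010 = 59458
x - 1 = 1110100001000001
AND   = 1110100001000000 = 59456
(x & (x - 1) clears the lowest set bit of x.)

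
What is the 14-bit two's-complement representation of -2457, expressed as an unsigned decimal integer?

13927

2457 in 14 bits: 00100110011001
Invert: 11011001100110
Add 1:  11011001100111 = 13927
(Check: 2^14 - 2457 = 16384 - 2457 = 13927.)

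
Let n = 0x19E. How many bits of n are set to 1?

0x19E = 110011110
Count the 1s: 1 + 1 + 1 + 1 + 1 + 1 = 6

6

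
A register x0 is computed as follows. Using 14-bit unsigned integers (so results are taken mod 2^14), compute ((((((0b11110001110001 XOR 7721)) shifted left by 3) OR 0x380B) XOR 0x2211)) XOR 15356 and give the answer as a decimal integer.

8998

0b11110001110001 = 11110001110001
7721 = 01111000101001
→ XOR → 10001001011000 = 8792
→ shifted left by 3 (mod 2^14) → 01001011000000 = 4800
0x380B = 11100000001011
→ OR → 11101011001011 = 15051
0x2211 = 10001000010001
→ XOR → 01100011011010 = 6362
15356 = 11101111111100
→ XOR → 10001100100110 = 8998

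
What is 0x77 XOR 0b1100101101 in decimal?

0x77 = 0001110111
b = 1100101101
XOR → 1101011010 = 858

858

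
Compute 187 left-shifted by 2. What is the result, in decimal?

748

187 = 0010111011
shift left by 2 → 1011101100 = 748
(equivalently, 187 × 2^2 = 187 × 4)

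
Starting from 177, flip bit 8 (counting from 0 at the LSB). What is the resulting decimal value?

x = 010110001
bit 8 is currently 0; toggle it via x ^ (1 << 8) = x ^ 256
→ 110110001 = 433

433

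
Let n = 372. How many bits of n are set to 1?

372 = 101110100
Count the 1s: 1 + 1 + 1 + 1 + 1 = 5

5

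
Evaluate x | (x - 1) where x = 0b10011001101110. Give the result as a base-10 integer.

9839

x = 10011001101110 = 9838
x - 1 = 10011001101101
OR    = 10011001101111 = 9839
(x | (x - 1) sets all bits below the lowest set bit.)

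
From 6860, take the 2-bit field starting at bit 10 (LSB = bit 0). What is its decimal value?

v = 1101011001100
Shift right by 10: 110
Mask low 2 bits: 10 = 2

2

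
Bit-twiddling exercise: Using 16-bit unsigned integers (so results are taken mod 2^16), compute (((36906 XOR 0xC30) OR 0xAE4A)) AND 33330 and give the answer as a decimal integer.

33298

36906 = 1001000000101010
0xC30 = 0000110000110000
→ XOR → 1001110000011010 = 39962
0xAE4A = 1010111001001010
→ OR → 1011111001011010 = 48730
33330 = 1000001000110010
→ AND → 1000001000010010 = 33298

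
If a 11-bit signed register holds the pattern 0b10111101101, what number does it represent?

-531

pattern = 10111101101 (MSB is 1 ⇒ negative)
Invert: 01000010010, add 1 → 01000010011 = 531, so the value is -531.
(Equivalently: 1517 - 2^11 = 1517 - 2048 = -531.)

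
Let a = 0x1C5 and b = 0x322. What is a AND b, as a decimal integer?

0x1C5 = 0111000101
0x322 = 1100100010
AND → 0100000000 = 256

256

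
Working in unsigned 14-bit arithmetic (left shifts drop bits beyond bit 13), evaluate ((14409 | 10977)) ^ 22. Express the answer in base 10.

15103

14409 = 11100001001001
10977 = 10101011100001
→ | → 11101011101001 = 15081
22 = 00000000010110
→ ^ → 11101011111111 = 15103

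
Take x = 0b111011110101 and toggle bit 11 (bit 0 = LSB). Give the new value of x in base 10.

1781

x = 111011110101
bit 11 is currently 1; toggle it via x ^ (1 << 11) = x ^ 2048
→ 011011110101 = 1781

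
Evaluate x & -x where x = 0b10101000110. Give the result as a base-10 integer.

x = 10101000110 = 1350
-x (two's complement) = …01010111010
AND   = 00000000010 = 2
(x & -x isolates the lowest set bit of x.)

2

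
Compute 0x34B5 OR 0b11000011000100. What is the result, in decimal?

13557

0x34B5 = 11010010110101
b = 11000011000100
 OR → 11010011110101 = 13557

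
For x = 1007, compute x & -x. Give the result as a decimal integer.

x = 1111101111 = 1007
-x (two's complement) = …0000010001
AND   = 0000000001 = 1
(x & -x isolates the lowest set bit of x.)

1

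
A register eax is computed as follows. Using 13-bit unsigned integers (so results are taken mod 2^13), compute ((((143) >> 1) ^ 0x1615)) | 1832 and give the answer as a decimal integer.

143 = 0000010001111
→ >> 1 → 0000001000111 = 71
0x1615 = 1011000010101
→ ^ → 1011001010010 = 5714
1832 = 0011100101000
→ | → 1011101111010 = 6010

6010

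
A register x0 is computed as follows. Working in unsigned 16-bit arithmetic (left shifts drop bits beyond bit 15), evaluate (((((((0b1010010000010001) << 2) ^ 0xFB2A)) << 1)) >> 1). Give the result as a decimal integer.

27502

0b1010010000010001 = 1010010000010001
→ << 2 (mod 2^16) → 1001000001000100 = 36932
0xFB2A = 1111101100101010
→ ^ → 0110101101101110 = 27502
→ << 1 (mod 2^16) → 1101011011011100 = 55004
→ >> 1 → 0110101101101110 = 27502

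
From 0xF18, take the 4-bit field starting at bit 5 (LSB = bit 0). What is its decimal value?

v = 111100011000
Shift right by 5: 1111000
Mask low 4 bits: 1000 = 8

8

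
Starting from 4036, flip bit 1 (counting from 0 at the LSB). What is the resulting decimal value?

4038

x = 00111111000100
bit 1 is currently 0; toggle it via x ^ (1 << 1) = x ^ 2
→ 00111111000110 = 4038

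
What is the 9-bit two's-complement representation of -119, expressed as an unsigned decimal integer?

393

119 in 9 bits: 001110111
Invert: 110001000
Add 1:  110001001 = 393
(Check: 2^9 - 119 = 512 - 119 = 393.)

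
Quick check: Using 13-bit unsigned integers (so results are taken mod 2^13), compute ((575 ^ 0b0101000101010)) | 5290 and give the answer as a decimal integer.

7359

575 = 0001000111111
0b0101000101010 = 0101000101010
→ ^ → 0100000010101 = 2069
5290 = 1010010101010
→ | → 1110010111111 = 7359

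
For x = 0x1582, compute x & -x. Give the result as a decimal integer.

x = 1010110000010 = 5506
-x (two's complement) = …0101001111110
AND   = 0000000000010 = 2
(x & -x isolates the lowest set bit of x.)

2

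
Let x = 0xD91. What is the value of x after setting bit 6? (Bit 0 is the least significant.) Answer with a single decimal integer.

x = 110110010001
bit 6 is currently 0; set it via x | (1 << 6) = x | 64
→ 110111010001 = 3537

3537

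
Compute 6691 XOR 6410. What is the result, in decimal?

6691 = 1101000100011
6410 = 1100100001010
XOR → 0001100101001 = 809

809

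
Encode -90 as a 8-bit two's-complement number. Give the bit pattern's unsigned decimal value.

90 in 8 bits: 01011010
Invert: 10100101
Add 1:  10100110 = 166
(Check: 2^8 - 90 = 256 - 90 = 166.)

166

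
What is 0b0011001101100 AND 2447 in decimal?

a = 011001101100
2447 = 100110001111
AND → 000000001100 = 12

12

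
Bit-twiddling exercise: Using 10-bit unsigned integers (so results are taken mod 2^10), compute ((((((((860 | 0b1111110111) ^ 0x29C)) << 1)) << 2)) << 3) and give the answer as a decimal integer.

860 = 1101011100
0b1111110111 = 1111110111
→ | → 1111111111 = 1023
0x29C = 1010011100
→ ^ → 0101100011 = 355
→ << 1 (mod 2^10) → 1011000110 = 710
→ << 2 (mod 2^10) → 1100011000 = 792
→ << 3 (mod 2^10) → 0011000000 = 192

192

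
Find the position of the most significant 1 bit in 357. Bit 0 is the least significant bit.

8

357 = 101100101
The topmost 1 is at position 8 (since 2^8 = 256 ≤ 357 < 512).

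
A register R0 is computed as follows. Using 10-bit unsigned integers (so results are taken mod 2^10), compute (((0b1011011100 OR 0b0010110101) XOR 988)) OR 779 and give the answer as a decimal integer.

0b1011011100 = 1011011100
0b0010110101 = 0010110101
→ OR → 1011111101 = 765
988 = 1111011100
→ XOR → 0100100001 = 289
779 = 1100001011
→ OR → 1100101011 = 811

811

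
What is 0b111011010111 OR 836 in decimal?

a = 111011010111
836 = 001101000100
 OR → 111111010111 = 4055

4055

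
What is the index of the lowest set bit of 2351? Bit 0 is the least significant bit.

0

2351 = 100100101111
Trailing zeros: 0, so the lowest set bit is bit 0 (value 1).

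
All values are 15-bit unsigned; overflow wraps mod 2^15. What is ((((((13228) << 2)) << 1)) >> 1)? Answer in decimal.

13228 = 011001110101100
→ << 2 (mod 2^15) → 100111010110000 = 20144
→ << 1 (mod 2^15) → 001110101100000 = 7520
→ >> 1 → 000111010110000 = 3760

3760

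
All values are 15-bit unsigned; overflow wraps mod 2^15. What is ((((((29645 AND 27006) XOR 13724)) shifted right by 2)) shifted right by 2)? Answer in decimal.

1357

29645 = 111001111001101
27006 = 110100101111110
→ AND → 110000101001100 = 24908
13724 = 011010110011100
→ XOR → 101010011010000 = 21712
→ shifted right by 2 → 001010100110100 = 5428
→ shifted right by 2 → 000010101001101 = 1357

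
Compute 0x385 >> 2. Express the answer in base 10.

225

0x385 = 1110000101
shift right by 2 → 0011100001 = 225
(equivalently, floor(901 / 4))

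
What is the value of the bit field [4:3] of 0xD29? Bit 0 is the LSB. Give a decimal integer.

v = 110100101001
Shift right by 3: 110100101
Mask low 2 bits: 01 = 1

1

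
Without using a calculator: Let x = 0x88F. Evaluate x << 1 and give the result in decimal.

4382

0x88F = 0100010001111
shift left by 1 → 1000100011110 = 4382
(equivalently, 2191 × 2^1 = 2191 × 2)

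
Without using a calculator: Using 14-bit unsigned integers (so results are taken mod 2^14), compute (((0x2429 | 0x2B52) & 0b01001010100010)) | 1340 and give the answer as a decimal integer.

1854

0x2429 = 10010000101001
0x2B52 = 10101101010010
→ | → 10111101111011 = 12155
0b01001010100010 = 01001010100010
→ & → 00001000100010 = 546
1340 = 00010100111100
→ | → 00011100111110 = 1854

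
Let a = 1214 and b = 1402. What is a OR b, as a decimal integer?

1534

1214 = 10010111110
1402 = 10101111010
 OR → 10111111110 = 1534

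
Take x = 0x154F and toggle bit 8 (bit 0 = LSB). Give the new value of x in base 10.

5199

x = 1010101001111
bit 8 is currently 1; toggle it via x ^ (1 << 8) = x ^ 256
→ 1010001001111 = 5199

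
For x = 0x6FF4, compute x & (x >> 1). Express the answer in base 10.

10224

x = 110111111110100 = 28660
x>>1 = 011011111111010
AND  = 010011111110000 = 10224
(x & (x >> 1) has a 1 wherever x has two consecutive 1 bits.)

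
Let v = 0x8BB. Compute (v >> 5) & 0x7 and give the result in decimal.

v = 0100010111011
Shift right by 5: 01000101
Mask low 3 bits: 101 = 5

5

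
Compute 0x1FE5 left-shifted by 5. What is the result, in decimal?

261280

0x1FE5 = 000001111111100101
shift left by 5 → 111111110010100000 = 261280
(equivalently, 8165 × 2^5 = 8165 × 32)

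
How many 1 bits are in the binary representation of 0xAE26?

8

0xAE26 = 1010111000100110
Count the 1s: 1 + 1 + 1 + 1 + 1 + 1 + 1 + 1 = 8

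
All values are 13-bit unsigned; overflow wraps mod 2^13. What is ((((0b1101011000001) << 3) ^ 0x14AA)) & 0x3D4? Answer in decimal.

640

0b1101011000001 = 1101011000001
→ << 3 (mod 2^13) → 1011000001000 = 5640
0x14AA = 1010010101010
→ ^ → 0001010100010 = 674
0x3D4 = 0001111010100
→ & → 0001010000000 = 640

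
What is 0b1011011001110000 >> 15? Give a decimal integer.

x = 1011011001110000
shift right by 15 → 0000000000000001 = 1
(equivalently, floor(46704 / 32768))

1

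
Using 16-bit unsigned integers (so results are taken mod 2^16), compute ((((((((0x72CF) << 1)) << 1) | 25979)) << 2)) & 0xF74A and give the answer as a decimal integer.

0x72CF = 0111001011001111
→ << 1 (mod 2^16) → 1110010110011110 = 58782
→ << 1 (mod 2^16) → 1100101100111100 = 52028
25979 = 0110010101111011
→ | → 1110111101111111 = 61311
→ << 2 (mod 2^16) → 1011110111111100 = 48636
0xF74A = 1111011101001010
→ & → 1011010101001000 = 46408

46408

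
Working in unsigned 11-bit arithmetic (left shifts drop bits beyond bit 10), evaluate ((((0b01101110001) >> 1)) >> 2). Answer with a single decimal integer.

110

0b01101110001 = 01101110001
→ >> 1 → 00110111000 = 440
→ >> 2 → 00001101110 = 110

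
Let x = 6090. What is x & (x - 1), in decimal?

6088

x = 1011111001010 = 6090
x - 1 = 1011111001001
AND   = 1011111001000 = 6088
(x & (x - 1) clears the lowest set bit of x.)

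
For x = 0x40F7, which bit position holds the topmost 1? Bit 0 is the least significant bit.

0x40F7 = 100000011110111
The topmost 1 is at position 14 (since 2^14 = 16384 ≤ 16631 < 32768).

14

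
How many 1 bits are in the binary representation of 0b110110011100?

n = 110110011100
Count the 1s: 1 + 1 + 1 + 1 + 1 + 1 + 1 = 7

7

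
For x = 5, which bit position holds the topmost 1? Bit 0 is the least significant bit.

2

5 = 101
The topmost 1 is at position 2 (since 2^2 = 4 ≤ 5 < 8).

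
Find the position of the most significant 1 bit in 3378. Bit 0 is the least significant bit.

3378 = 110100110010
The topmost 1 is at position 11 (since 2^11 = 2048 ≤ 3378 < 4096).

11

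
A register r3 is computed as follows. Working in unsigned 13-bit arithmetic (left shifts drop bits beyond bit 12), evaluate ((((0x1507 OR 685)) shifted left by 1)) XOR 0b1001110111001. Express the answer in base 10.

7399

0x1507 = 1010100000111
685 = 0001010101101
→ OR → 1011110101111 = 6063
→ shifted left by 1 (mod 2^13) → 0111101011110 = 3934
0b1001110111001 = 1001110111001
→ XOR → 1110011100111 = 7399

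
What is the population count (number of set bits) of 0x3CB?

0x3CB = 1111001011
Count the 1s: 1 + 1 + 1 + 1 + 1 + 1 + 1 = 7

7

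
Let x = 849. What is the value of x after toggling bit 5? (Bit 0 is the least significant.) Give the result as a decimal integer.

881

x = 1101010001
bit 5 is currently 0; toggle it via x ^ (1 << 5) = x ^ 32
→ 1101110001 = 881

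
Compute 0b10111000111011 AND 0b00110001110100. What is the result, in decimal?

3120

a = 10111000111011
b = 00110001110100
AND → 00110000110000 = 3120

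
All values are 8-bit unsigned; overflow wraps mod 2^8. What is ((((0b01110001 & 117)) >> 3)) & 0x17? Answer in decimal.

0b01110001 = 01110001
117 = 01110101
→ & → 01110001 = 113
→ >> 3 → 00001110 = 14
0x17 = 00010111
→ & → 00000110 = 6

6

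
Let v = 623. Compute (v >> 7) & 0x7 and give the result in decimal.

v = 001001101111
Shift right by 7: 00100
Mask low 3 bits: 100 = 4

4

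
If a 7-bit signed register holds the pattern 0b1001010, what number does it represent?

-54

pattern = 1001010 (MSB is 1 ⇒ negative)
Invert: 0110101, add 1 → 0110110 = 54, so the value is -54.
(Equivalently: 74 - 2^7 = 74 - 128 = -54.)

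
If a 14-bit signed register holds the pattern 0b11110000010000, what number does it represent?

-1008

pattern = 11110000010000 (MSB is 1 ⇒ negative)
Invert: 00001111101111, add 1 → 00001111110000 = 1008, so the value is -1008.
(Equivalently: 15376 - 2^14 = 15376 - 16384 = -1008.)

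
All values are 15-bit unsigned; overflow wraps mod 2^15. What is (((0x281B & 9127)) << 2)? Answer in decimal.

12

0x281B = 010100000011011
9127 = 010001110100111
→ & → 010000000000011 = 8195
→ << 2 (mod 2^15) → 000000000001100 = 12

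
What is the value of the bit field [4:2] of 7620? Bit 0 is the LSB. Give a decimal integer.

v = 1110111000100
Shift right by 2: 11101110001
Mask low 3 bits: 001 = 1

1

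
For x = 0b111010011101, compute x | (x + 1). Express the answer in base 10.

3743

x = 111010011101 = 3741
x + 1 = 111010011110
OR    = 111010011111 = 3743
(x | (x + 1) sets the lowest cleared bit.)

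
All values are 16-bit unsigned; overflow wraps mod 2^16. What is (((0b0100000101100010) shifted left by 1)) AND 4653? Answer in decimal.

0b0100000101100010 = 0100000101100010
→ shifted left by 1 (mod 2^16) → 1000001011000100 = 33476
4653 = 0001001000101101
→ AND → 0000001000000100 = 516

516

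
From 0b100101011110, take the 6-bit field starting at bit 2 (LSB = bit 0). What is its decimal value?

23

v = 100101011110
Shift right by 2: 1001010111
Mask low 6 bits: 010111 = 23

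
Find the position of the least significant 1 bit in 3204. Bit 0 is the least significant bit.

3204 = 110010000100
Trailing zeros: 2, so the lowest set bit is bit 2 (value 4).

2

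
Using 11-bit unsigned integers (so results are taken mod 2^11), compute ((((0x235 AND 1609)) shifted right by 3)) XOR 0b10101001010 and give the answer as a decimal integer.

0x235 = 01000110101
1609 = 11001001001
→ AND → 01000000001 = 513
→ shifted right by 3 → 00001000000 = 64
0b10101001010 = 10101001010
→ XOR → 10100001010 = 1290

1290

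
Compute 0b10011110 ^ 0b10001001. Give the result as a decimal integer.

23

a = 10011110
b = 10001001
XOR → 00010111 = 23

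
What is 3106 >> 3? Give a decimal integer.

3106 = 110000100010
shift right by 3 → 000110000100 = 388
(equivalently, floor(3106 / 8))

388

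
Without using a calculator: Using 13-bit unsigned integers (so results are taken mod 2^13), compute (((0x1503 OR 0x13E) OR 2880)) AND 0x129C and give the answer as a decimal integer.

4636

0x1503 = 1010100000011
0x13E = 0000100111110
→ OR → 1010100111111 = 5439
2880 = 0101101000000
→ OR → 1111101111111 = 8063
0x129C = 1001010011100
→ AND → 1001000011100 = 4636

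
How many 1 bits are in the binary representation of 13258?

13258 = 11001111001010
Count the 1s: 1 + 1 + 1 + 1 + 1 + 1 + 1 + 1 = 8

8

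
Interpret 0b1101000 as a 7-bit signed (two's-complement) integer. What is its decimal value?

-24

pattern = 1101000 (MSB is 1 ⇒ negative)
Invert: 0010111, add 1 → 0011000 = 24, so the value is -24.
(Equivalently: 104 - 2^7 = 104 - 128 = -24.)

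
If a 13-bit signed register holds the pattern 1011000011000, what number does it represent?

pattern = 1011000011000 (MSB is 1 ⇒ negative)
Invert: 0100111100111, add 1 → 0100111101000 = 2536, so the value is -2536.
(Equivalently: 5656 - 2^13 = 5656 - 8192 = -2536.)

-2536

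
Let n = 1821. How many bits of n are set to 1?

1821 = 11100011101
Count the 1s: 1 + 1 + 1 + 1 + 1 + 1 + 1 = 7

7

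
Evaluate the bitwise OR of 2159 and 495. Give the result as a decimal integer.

2159 = 100001101111
495 = 000111101111
 OR → 100111101111 = 2543

2543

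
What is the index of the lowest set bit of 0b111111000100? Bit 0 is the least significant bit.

2

0b111111000100 = 111111000100
Trailing zeros: 2, so the lowest set bit is bit 2 (value 4).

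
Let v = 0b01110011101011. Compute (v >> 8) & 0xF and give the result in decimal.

v = 01110011101011
Shift right by 8: 011100
Mask low 4 bits: 1100 = 12

12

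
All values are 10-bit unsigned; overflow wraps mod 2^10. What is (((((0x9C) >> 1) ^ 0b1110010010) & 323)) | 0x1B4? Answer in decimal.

0x9C = 0010011100
→ >> 1 → 0001001110 = 78
0b1110010010 = 1110010010
→ ^ → 1111011100 = 988
323 = 0101000011
→ & → 0101000000 = 320
0x1B4 = 0110110100
→ | → 0111110100 = 500

500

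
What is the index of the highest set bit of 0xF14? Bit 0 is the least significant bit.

11

0xF14 = 111100010100
The topmost 1 is at position 11 (since 2^11 = 2048 ≤ 3860 < 4096).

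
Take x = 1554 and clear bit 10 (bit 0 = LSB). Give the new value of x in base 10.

530

x = 011000010010
bit 10 is currently 1; clear it via x & ~(1 << 10) = x & ~1024
→ 001000010010 = 530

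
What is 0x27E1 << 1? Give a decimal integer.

0x27E1 = 010011111100001
shift left by 1 → 100111111000010 = 20418
(equivalently, 10209 × 2^1 = 10209 × 2)

20418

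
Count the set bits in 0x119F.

8

0x119F = 1000110011111
Count the 1s: 1 + 1 + 1 + 1 + 1 + 1 + 1 + 1 = 8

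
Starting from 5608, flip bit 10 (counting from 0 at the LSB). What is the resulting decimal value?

4584

x = 1010111101000
bit 10 is currently 1; toggle it via x ^ (1 << 10) = x ^ 1024
→ 1000111101000 = 4584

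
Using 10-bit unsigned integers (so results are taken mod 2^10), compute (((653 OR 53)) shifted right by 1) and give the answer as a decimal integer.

653 = 1010001101
53 = 0000110101
→ OR → 1010111101 = 701
→ shifted right by 1 → 0101011110 = 350

350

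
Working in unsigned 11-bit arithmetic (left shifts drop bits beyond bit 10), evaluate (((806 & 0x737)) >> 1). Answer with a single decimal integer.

806 = 01100100110
0x737 = 11100110111
→ & → 01100100110 = 806
→ >> 1 → 00110010011 = 403

403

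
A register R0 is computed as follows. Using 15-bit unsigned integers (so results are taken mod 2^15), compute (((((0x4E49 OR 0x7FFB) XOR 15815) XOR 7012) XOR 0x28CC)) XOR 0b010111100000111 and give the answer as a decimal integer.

24211

0x4E49 = 100111001001001
0x7FFB = 111111111111011
→ OR → 111111111111011 = 32763
15815 = 011110111000111
→ XOR → 100001000111100 = 16956
7012 = 001101101100100
→ XOR → 101100101011000 = 22872
0x28CC = 010100011001100
→ XOR → 111000110010100 = 29076
0b010111100000111 = 010111100000111
→ XOR → 101111010010011 = 24211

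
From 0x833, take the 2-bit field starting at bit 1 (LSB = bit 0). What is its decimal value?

1

v = 0100000110011
Shift right by 1: 010000011001
Mask low 2 bits: 01 = 1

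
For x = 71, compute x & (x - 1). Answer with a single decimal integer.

x = 1000111 = 71
x - 1 = 1000110
AND   = 1000110 = 70
(x & (x - 1) clears the lowest set bit of x.)

70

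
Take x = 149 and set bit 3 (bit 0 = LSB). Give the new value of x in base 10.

x = 010010101
bit 3 is currently 0; set it via x | (1 << 3) = x | 8
→ 010011101 = 157

157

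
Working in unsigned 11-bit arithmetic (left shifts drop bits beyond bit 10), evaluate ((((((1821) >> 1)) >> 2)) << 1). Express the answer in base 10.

1821 = 11100011101
→ >> 1 → 01110001110 = 910
→ >> 2 → 00011100011 = 227
→ << 1 (mod 2^11) → 00111000110 = 454

454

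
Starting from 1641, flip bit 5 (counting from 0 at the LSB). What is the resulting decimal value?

1609

x = 11001101001
bit 5 is currently 1; toggle it via x ^ (1 << 5) = x ^ 32
→ 11001001001 = 1609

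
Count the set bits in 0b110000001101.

5

n = 110000001101
Count the 1s: 1 + 1 + 1 + 1 + 1 = 5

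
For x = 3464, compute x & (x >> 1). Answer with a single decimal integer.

1152

x = 110110001000 = 3464
x>>1 = 011011000100
AND  = 010010000000 = 1152
(x & (x >> 1) has a 1 wherever x has two consecutive 1 bits.)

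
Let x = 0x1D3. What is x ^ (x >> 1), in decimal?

x = 111010011 = 467
x>>1 = 011101001
XOR  = 100111010 = 314
(x ^ (x >> 1) gives the standard binary-reflected Gray code of x.)

314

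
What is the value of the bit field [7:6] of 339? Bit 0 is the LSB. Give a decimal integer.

v = 0101010011
Shift right by 6: 0101
Mask low 2 bits: 01 = 1

1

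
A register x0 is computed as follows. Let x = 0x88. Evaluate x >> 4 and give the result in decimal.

0x88 = 10001000
shift right by 4 → 00001000 = 8
(equivalently, floor(136 / 16))

8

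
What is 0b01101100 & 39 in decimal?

36

a = 1101100
39 = 0100111
AND → 0100100 = 36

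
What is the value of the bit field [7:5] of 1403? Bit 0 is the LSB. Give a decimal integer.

v = 10101111011
Shift right by 5: 101011
Mask low 3 bits: 011 = 3

3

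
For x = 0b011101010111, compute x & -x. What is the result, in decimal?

x = 11101010111 = 1879
-x (two's complement) = …00010101001
AND   = 00000000001 = 1
(x & -x isolates the lowest set bit of x.)

1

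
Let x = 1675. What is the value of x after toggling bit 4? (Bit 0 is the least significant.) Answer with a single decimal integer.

1691

x = 11010001011
bit 4 is currently 0; toggle it via x ^ (1 << 4) = x ^ 16
→ 11010011011 = 1691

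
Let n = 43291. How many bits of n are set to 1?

43291 = 1010100100011011
Count the 1s: 1 + 1 + 1 + 1 + 1 + 1 + 1 + 1 = 8

8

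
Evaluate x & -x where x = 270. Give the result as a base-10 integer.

2

x = 100001110 = 270
-x (two's complement) = …011110010
AND   = 000000010 = 2
(x & -x isolates the lowest set bit of x.)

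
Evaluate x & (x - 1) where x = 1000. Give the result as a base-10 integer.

x = 1111101000 = 1000
x - 1 = 1111100111
AND   = 1111100000 = 992
(x & (x - 1) clears the lowest set bit of x.)

992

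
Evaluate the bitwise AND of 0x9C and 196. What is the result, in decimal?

132

0x9C = 10011100
196 = 11000100
AND → 10000100 = 132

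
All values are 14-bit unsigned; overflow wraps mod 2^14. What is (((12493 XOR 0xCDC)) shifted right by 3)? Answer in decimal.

12493 = 11000011001101
0xCDC = 00110011011100
→ XOR → 11110000010001 = 15377
→ shifted right by 3 → 00011110000010 = 1922

1922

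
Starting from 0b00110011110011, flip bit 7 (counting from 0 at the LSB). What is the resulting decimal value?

3187

x = 00110011110011
bit 7 is currently 1; toggle it via x ^ (1 << 7) = x ^ 128
→ 00110001110011 = 3187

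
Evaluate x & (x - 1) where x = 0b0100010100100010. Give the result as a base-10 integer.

x = 100010100100010 = 17698
x - 1 = 100010100100001
AND   = 100010100100000 = 17696
(x & (x - 1) clears the lowest set bit of x.)

17696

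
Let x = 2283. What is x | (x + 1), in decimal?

x = 100011101011 = 2283
x + 1 = 100011101100
OR    = 100011101111 = 2287
(x | (x + 1) sets the lowest cleared bit.)

2287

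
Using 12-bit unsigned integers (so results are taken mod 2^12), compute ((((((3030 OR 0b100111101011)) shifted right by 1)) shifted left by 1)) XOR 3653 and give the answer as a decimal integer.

1467

3030 = 101111010110
0b100111101011 = 100111101011
→ OR → 101111111111 = 3071
→ shifted right by 1 → 010111111111 = 1535
→ shifted left by 1 (mod 2^12) → 101111111110 = 3070
3653 = 111001000101
→ XOR → 010110111011 = 1467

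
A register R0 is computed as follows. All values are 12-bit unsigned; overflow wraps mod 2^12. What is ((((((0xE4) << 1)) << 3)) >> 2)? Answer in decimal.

912

0xE4 = 000011100100
→ << 1 (mod 2^12) → 000111001000 = 456
→ << 3 (mod 2^12) → 111001000000 = 3648
→ >> 2 → 001110010000 = 912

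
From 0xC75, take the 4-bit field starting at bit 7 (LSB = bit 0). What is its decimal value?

8

v = 0110001110101
Shift right by 7: 011000
Mask low 4 bits: 1000 = 8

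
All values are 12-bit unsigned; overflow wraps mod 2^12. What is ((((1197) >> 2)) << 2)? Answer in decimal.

1196

1197 = 010010101101
→ >> 2 → 000100101011 = 299
→ << 2 (mod 2^12) → 010010101100 = 1196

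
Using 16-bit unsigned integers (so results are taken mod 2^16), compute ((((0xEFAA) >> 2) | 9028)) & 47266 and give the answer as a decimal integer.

14498

0xEFAA = 1110111110101010
→ >> 2 → 0011101111101010 = 15338
9028 = 0010001101000100
→ | → 0011101111101110 = 15342
47266 = 1011100010100010
→ & → 0011100010100010 = 14498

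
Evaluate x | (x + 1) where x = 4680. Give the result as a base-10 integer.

4681

x = 1001001001000 = 4680
x + 1 = 1001001001001
OR    = 1001001001001 = 4681
(x | (x + 1) sets the lowest cleared bit.)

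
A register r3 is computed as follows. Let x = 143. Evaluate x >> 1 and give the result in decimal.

143 = 10001111
shift right by 1 → 01000111 = 71
(equivalently, floor(143 / 2))

71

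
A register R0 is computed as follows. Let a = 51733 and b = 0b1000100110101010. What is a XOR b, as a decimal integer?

17343

51733 = 1100101000010101
b = 1000100110101010
XOR → 0100001110111111 = 17343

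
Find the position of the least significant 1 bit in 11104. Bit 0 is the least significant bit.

11104 = 10101101100000
Trailing zeros: 5, so the lowest set bit is bit 5 (value 32).

5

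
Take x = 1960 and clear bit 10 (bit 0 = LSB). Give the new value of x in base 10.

936

x = 0011110101000
bit 10 is currently 1; clear it via x & ~(1 << 10) = x & ~1024
→ 0001110101000 = 936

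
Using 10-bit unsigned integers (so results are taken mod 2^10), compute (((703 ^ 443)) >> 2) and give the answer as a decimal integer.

193

703 = 1010111111
443 = 0110111011
→ ^ → 1100000100 = 772
→ >> 2 → 0011000001 = 193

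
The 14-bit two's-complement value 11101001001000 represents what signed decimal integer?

-1464

pattern = 11101001001000 (MSB is 1 ⇒ negative)
Invert: 00010110110111, add 1 → 00010110111000 = 1464, so the value is -1464.
(Equivalently: 14920 - 2^14 = 14920 - 16384 = -1464.)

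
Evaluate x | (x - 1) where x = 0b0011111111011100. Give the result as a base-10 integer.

16351

x = 11111111011100 = 16348
x - 1 = 11111111011011
OR    = 11111111011111 = 16351
(x | (x - 1) sets all bits below the lowest set bit.)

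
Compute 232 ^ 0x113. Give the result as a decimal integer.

507

232 = 011101000
0x113 = 100010011
XOR → 111111011 = 507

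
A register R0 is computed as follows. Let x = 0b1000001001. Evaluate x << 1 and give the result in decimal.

1042

x = 01000001001
shift left by 1 → 10000010010 = 1042
(equivalently, 521 × 2^1 = 521 × 2)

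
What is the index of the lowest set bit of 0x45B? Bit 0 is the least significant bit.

0x45B = 10001011011
Trailing zeros: 0, so the lowest set bit is bit 0 (value 1).

0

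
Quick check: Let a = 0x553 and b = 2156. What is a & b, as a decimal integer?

64

0x553 = 010101010011
2156 = 100001101100
AND → 000001000000 = 64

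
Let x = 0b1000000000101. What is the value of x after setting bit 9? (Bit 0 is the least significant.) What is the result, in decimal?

4613

x = 1000000000101
bit 9 is currently 0; set it via x | (1 << 9) = x | 512
→ 1001000000101 = 4613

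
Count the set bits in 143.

5

143 = 10001111
Count the 1s: 1 + 1 + 1 + 1 + 1 = 5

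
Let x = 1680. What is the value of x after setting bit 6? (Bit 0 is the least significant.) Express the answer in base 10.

1744

x = 11010010000
bit 6 is currently 0; set it via x | (1 << 6) = x | 64
→ 11011010000 = 1744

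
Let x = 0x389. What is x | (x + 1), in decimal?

907

x = 1110001001 = 905
x + 1 = 1110001010
OR    = 1110001011 = 907
(x | (x + 1) sets the lowest cleared bit.)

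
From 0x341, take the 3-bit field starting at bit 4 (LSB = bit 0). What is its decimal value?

v = 1101000001
Shift right by 4: 110100
Mask low 3 bits: 100 = 4

4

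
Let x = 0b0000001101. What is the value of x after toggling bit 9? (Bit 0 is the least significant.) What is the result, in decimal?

x = 0000001101
bit 9 is currently 0; toggle it via x ^ (1 << 9) = x ^ 512
→ 1000001101 = 525

525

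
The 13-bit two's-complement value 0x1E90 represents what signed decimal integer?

pattern = 1111010010000 (MSB is 1 ⇒ negative)
Invert: 0000101101111, add 1 → 0000101110000 = 368, so the value is -368.
(Equivalently: 7824 - 2^13 = 7824 - 8192 = -368.)

-368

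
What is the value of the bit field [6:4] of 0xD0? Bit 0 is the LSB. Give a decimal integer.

5

v = 11010000
Shift right by 4: 1101
Mask low 3 bits: 101 = 5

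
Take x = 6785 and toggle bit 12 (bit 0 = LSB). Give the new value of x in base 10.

x = 01101010000001
bit 12 is currently 1; toggle it via x ^ (1 << 12) = x ^ 4096
→ 00101010000001 = 2689

2689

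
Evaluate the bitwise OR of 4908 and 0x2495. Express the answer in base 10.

4908 = 01001100101100
0x2495 = 10010010010101
 OR → 11011110111101 = 14269

14269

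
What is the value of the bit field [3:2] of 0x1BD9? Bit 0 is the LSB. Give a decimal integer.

2

v = 1101111011001
Shift right by 2: 11011110110
Mask low 2 bits: 10 = 2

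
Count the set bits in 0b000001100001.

n = 1100001
Count the 1s: 1 + 1 + 1 = 3

3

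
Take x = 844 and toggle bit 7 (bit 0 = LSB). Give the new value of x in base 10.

972

x = 1101001100
bit 7 is currently 0; toggle it via x ^ (1 << 7) = x ^ 128
→ 1111001100 = 972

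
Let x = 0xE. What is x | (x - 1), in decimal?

x = 1110 = 14
x - 1 = 1101
OR    = 1111 = 15
(x | (x - 1) sets all bits below the lowest set bit.)

15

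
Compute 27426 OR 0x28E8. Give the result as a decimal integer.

27426 = 110101100100010
0x28E8 = 010100011101000
 OR → 110101111101010 = 27626

27626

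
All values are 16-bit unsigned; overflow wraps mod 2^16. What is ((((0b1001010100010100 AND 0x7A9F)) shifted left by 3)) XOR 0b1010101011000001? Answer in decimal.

10849

0b1001010100010100 = 1001010100010100
0x7A9F = 0111101010011111
→ AND → 0001000000010100 = 4116
→ shifted left by 3 (mod 2^16) → 1000000010100000 = 32928
0b1010101011000001 = 1010101011000001
→ XOR → 0010101001100001 = 10849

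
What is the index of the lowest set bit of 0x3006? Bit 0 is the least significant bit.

0x3006 = 11000000000110
Trailing zeros: 1, so the lowest set bit is bit 1 (value 2).

1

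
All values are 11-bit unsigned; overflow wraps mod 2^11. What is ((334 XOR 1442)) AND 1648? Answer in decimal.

334 = 00101001110
1442 = 10110100010
→ XOR → 10011101100 = 1260
1648 = 11001110000
→ AND → 10001100000 = 1120

1120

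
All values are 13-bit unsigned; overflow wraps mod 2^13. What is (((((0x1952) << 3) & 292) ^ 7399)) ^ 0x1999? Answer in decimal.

0x1952 = 1100101010010
→ << 3 (mod 2^13) → 0101010010000 = 2704
292 = 0000100100100
→ & → 0000000000000 = 0
7399 = 1110011100111
→ ^ → 1110011100111 = 7399
0x1999 = 1100110011001
→ ^ → 0010101111110 = 1406

1406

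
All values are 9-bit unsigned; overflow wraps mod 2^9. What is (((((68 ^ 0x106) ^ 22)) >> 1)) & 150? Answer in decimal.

130

68 = 001000100
0x106 = 100000110
→ ^ → 101000010 = 322
22 = 000010110
→ ^ → 101010100 = 340
→ >> 1 → 010101010 = 170
150 = 010010110
→ & → 010000010 = 130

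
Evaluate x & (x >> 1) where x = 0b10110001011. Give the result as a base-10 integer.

x = 10110001011 = 1419
x>>1 = 01011000101
AND  = 00010000001 = 129
(x & (x >> 1) has a 1 wherever x has two consecutive 1 bits.)

129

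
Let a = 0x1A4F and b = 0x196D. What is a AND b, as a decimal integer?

6221

0x1A4F = 1101001001111
0x196D = 1100101101101
AND → 1100001001101 = 6221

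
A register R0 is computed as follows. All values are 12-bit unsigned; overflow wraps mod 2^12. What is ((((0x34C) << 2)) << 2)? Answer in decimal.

0x34C = 001101001100
→ << 2 (mod 2^12) → 110100110000 = 3376
→ << 2 (mod 2^12) → 010011000000 = 1216

1216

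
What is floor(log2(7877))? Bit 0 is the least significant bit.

7877 = 1111011000101
The topmost 1 is at position 12 (since 2^12 = 4096 ≤ 7877 < 8192).

12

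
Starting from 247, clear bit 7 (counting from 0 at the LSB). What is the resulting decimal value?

x = 0011110111
bit 7 is currently 1; clear it via x & ~(1 << 7) = x & ~128
→ 0001110111 = 119

119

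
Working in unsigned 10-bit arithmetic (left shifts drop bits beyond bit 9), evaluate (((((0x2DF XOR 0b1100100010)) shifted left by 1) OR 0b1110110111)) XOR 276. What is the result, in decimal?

747

0x2DF = 1011011111
0b1100100010 = 1100100010
→ XOR → 0111111101 = 509
→ shifted left by 1 (mod 2^10) → 1111111010 = 1018
0b1110110111 = 1110110111
→ OR → 1111111111 = 1023
276 = 0100010100
→ XOR → 1011101011 = 747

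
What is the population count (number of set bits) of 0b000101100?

n = 101100
Count the 1s: 1 + 1 + 1 = 3

3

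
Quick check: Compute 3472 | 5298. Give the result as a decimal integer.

7602

3472 = 0110110010000
5298 = 1010010110010
 OR → 1110110110010 = 7602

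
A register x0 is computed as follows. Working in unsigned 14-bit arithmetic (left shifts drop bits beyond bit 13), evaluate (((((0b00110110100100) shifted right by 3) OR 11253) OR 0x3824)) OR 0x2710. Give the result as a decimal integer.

16373

0b00110110100100 = 00110110100100
→ shifted right by 3 → 00000110110100 = 436
11253 = 10101111110101
→ OR → 10101111110101 = 11253
0x3824 = 11100000100100
→ OR → 11101111110101 = 15349
0x2710 = 10011100010000
→ OR → 11111111110101 = 16373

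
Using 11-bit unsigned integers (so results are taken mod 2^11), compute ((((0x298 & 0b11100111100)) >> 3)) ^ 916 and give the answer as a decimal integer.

0x298 = 01010011000
0b11100111100 = 11100111100
→ & → 01000011000 = 536
→ >> 3 → 00001000011 = 67
916 = 01110010100
→ ^ → 01111010111 = 983

983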